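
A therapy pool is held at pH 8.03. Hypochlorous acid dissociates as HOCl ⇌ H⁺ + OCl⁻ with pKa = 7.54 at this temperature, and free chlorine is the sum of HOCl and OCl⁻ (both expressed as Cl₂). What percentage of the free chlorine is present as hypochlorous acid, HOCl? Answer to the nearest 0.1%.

24.4%

[OCl⁻]/[HOCl] = 10^(pH − pKa) = 10^(8.03 − 7.54) = 10^0.49 = 3.09.
Fraction as HOCl = 1 / (1 + 3.09) = 0.2445.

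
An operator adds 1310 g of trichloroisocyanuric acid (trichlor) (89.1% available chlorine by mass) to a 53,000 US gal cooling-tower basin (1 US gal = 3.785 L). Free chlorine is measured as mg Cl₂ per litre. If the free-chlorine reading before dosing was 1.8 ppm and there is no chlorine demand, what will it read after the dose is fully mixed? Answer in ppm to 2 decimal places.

Volume: 53,000 US gal × 3.785 L/gal = 200,605 L.
Available chlorine delivered: 1310 g × 0.891 = 1167 g as Cl₂.
Concentration rise: 1167 g / 200,605 L = 5.818 mg/L = 5.82 ppm.
Final FC: 1.8 + 5.82 = 7.62 ppm.

7.62 ppm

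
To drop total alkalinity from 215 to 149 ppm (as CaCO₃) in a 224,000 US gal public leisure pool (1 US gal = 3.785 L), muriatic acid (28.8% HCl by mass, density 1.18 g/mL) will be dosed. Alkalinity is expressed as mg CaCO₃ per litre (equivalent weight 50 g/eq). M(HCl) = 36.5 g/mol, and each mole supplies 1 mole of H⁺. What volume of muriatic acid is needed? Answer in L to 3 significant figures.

120 L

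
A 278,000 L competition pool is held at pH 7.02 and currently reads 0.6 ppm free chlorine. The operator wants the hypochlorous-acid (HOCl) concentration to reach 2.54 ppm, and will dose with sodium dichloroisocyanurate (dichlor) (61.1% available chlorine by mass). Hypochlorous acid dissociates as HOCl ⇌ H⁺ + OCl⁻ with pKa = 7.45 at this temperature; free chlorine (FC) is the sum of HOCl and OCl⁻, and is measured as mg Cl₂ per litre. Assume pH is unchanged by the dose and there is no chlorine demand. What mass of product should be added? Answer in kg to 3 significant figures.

1.31 kg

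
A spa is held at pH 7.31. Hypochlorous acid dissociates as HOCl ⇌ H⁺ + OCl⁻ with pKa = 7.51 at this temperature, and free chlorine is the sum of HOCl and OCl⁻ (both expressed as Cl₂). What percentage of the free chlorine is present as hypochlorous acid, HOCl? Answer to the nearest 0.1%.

[OCl⁻]/[HOCl] = 10^(pH − pKa) = 10^(7.31 − 7.51) = 10^-0.20 = 0.631.
Fraction as HOCl = 1 / (1 + 0.631) = 0.6131.

61.3%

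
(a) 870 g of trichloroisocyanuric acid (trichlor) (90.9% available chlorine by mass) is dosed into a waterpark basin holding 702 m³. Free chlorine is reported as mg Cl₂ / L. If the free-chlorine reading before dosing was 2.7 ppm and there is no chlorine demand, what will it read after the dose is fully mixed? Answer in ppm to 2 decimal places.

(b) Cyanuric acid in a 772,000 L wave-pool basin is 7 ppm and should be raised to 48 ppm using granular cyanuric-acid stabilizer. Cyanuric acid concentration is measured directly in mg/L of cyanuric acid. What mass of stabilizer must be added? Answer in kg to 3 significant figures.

(a) 3.83 ppm; (b) 31.7 kg

(a) Volume: 702 m³ = 702,000 L.
(a) Available chlorine delivered: 870 g × 0.909 = 790.8 g as Cl₂.
(a) Concentration rise: 790.8 g / 702,000 L = 1.127 mg/L = 1.13 ppm.
(a) Final FC: 2.7 + 1.13 = 3.83 ppm.

(b) CYA to add: (48 − 7) = 41 mg/L × 772,000 L = 31,650 g cyanuric acid.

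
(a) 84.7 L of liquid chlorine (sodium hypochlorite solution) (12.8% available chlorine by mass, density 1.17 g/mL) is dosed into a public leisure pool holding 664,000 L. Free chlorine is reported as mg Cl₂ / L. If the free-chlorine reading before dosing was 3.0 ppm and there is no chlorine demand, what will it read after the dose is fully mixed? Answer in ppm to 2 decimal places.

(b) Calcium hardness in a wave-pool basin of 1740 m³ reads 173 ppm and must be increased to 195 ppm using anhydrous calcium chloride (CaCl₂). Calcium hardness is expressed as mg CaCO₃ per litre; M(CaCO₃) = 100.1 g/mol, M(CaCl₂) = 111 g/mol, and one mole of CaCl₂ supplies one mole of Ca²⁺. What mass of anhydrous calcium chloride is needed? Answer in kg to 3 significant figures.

(a) 22.10 ppm; (b) 42.4 kg

(a) Mass of solution: 84.7 L × 1000 mL/L × 1.17 g/mL = 99,100 g.
(a) Available chlorine delivered: 99,100 g × 0.128 = 12,680 g as Cl₂.
(a) Concentration rise: 12,680 g / 664,000 L = 19.1 mg/L = 19.10 ppm.
(a) Final FC: 3.0 + 19.10 = 22.10 ppm.

(b) Volume: 1740 m³ = 1,740,000 L.
(b) Hardness to add: (195 − 173) = 22 mg/L as CaCO₃ × 1,740,000 L = 38,280 g as CaCO₃.
(b) Moles of Ca²⁺ (1 mol Ca²⁺ ≡ 1 mol CaCO₃): 38,280 / 100.1 g/mol = 382.4 mol.
(b) Mass of CaCl₂: 382.4 × 111 = 42,450 g.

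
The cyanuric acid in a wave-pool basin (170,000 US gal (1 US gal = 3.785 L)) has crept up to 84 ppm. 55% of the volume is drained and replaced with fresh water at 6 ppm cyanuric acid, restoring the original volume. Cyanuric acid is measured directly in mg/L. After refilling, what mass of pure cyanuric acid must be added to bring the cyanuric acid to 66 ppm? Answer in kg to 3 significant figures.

16.0 kg

Volume: 170,000 US gal × 3.785 L/gal = 643,450 L.
After draining 55% and refilling: 84 × 0.45 + 6 × 0.55 = 41.1 ppm.
Deficit to target: 66 − 41.1 = 24.9 mg/L.
Mass: 24.9 mg/L × 643,450 L = 16,020 g cyanuric acid.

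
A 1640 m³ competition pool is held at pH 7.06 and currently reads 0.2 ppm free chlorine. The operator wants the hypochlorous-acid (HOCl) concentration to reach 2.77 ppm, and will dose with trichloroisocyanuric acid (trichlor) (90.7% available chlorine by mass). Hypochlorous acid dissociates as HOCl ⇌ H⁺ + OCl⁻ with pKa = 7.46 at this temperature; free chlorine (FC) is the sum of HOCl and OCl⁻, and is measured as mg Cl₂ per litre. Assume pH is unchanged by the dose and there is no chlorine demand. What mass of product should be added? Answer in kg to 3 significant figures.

Volume: 1640 m³ = 1,640,000 L.
[OCl⁻]/[HOCl] = 10^(pH − pKa) = 10^(7.06 − 7.46) = 0.3981; fraction as HOCl = 1/(1 + 0.3981) = 0.7153.
Free chlorine required for 2.77 ppm HOCl: 2.77 / 0.7153 = 3.873 ppm.
FC to add: 3.873 − 0.2 = 3.673 mg/L as Cl₂.
Cl₂ equivalent: 3.673 mg/L × 1,640,000 L = 6023 g.
Product at 90.7% available Cl: 6023 / 0.907 = 6641 g.

6.64 kg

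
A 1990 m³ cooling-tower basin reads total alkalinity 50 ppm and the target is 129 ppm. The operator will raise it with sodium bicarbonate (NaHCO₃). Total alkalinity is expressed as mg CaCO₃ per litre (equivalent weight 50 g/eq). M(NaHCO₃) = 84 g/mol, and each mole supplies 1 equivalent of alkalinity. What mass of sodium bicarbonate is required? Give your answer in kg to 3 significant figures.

Volume: 1990 m³ = 1,990,000 L.
Alkalinity to add: (129 − 50) = 79 mg/L as CaCO₃ × 1,990,000 L = 157,200 g as CaCO₃.
Equivalents: 157,200 g ÷ 50 g/eq = 3144 eq.
NaHCO₃ supplies 1 eq per mole → 3144 mol.
Mass: 3144 mol × 84 g/mol = 264,100 g.

264 kg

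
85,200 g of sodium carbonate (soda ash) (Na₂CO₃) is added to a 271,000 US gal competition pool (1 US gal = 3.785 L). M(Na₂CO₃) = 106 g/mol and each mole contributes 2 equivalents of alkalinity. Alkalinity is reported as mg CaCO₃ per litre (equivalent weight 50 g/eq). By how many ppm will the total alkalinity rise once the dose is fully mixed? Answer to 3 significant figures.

Volume: 271,000 US gal × 3.785 L/gal = 1,025,735 L.
Moles of Na₂CO₃: 85,200 g ÷ 106 g/mol = 803.8 mol → 1608 eq of alkalinity.
As CaCO₃: 1608 eq × 50 g/eq = 80,380 g.
Rise: 80,380 g / 1,025,735 L × 1000 = 78.36 mg/L.

78.4 ppm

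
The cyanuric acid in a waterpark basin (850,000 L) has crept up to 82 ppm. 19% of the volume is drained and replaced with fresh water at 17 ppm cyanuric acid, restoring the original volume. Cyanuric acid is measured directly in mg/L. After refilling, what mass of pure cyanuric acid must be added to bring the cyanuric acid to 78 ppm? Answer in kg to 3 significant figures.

After draining 19% and refilling: 82 × 0.81 + 17 × 0.19 = 69.65 ppm.
Deficit to target: 78 − 69.65 = 8.35 mg/L.
Mass: 8.35 mg/L × 850,000 L = 7097 g cyanuric acid.

7.10 kg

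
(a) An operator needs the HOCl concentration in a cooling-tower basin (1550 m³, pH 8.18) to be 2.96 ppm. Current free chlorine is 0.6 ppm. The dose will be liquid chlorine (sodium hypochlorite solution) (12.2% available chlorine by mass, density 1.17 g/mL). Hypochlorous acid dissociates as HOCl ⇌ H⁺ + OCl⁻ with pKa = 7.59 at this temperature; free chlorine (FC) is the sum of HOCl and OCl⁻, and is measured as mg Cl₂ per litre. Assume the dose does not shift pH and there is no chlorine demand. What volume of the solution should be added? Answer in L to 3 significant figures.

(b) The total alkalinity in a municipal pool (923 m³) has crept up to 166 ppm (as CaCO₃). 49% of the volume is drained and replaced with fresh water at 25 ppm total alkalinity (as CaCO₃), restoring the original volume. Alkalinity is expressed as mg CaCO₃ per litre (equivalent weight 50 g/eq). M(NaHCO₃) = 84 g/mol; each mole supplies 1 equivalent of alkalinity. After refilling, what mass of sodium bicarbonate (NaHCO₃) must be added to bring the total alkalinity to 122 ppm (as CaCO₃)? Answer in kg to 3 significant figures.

(a) Volume: 1550 m³ = 1,550,000 L.
(a) [OCl⁻]/[HOCl] = 10^(pH − pKa) = 10^(8.18 − 7.59) = 3.89; fraction as HOCl = 1/(1 + 3.89) = 0.2045.
(a) Free chlorine required for 2.96 ppm HOCl: 2.96 / 0.2045 = 14.48 ppm.
(a) FC to add: 14.48 − 0.6 = 13.88 mg/L as Cl₂.
(a) Cl₂ equivalent: 13.88 mg/L × 1,550,000 L = 21,510 g.
(a) Product at 12.2% available Cl: 21,510 / 0.122 = 176,300 g.
(a) Volume: 176,300 g ÷ 1.17 g/mL = 150,700 mL.

(b) Volume: 923 m³ = 923,000 L.
(b) After draining 49% and refilling: 166 × 0.51 + 25 × 0.49 = 96.91 ppm.
(b) Deficit to target: 122 − 96.91 = 25.09 mg/L.
(b) As CaCO₃: 25.09 mg/L × 923,000 L = 23,160 g; ÷ 50 g/eq ÷ 1 = 463.2 mol NaHCO₃.
(b) Mass: 463.2 × 84 = 38,910 g.

(a) 151 L; (b) 38.9 kg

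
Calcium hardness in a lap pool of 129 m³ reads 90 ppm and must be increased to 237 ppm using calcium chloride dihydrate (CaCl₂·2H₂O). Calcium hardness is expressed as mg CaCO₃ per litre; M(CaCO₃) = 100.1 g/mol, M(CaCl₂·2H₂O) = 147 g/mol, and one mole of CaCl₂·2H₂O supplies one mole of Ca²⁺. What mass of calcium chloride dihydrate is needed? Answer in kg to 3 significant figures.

27.8 kg

Volume: 129 m³ = 129,000 L.
Hardness to add: (237 − 90) = 147 mg/L as CaCO₃ × 129,000 L = 18,960 g as CaCO₃.
Moles of Ca²⁺ (1 mol Ca²⁺ ≡ 1 mol CaCO₃): 18,960 / 100.1 g/mol = 189.4 mol.
Mass of CaCl₂·2H₂O: 189.4 × 147 = 27,850 g.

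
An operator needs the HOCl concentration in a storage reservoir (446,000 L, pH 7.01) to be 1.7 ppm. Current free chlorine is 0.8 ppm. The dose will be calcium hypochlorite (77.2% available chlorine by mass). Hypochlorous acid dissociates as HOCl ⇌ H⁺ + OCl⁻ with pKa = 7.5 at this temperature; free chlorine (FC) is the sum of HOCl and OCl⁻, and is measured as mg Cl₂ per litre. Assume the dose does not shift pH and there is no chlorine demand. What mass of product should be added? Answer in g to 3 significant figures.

838 g

[OCl⁻]/[HOCl] = 10^(pH − pKa) = 10^(7.01 − 7.5) = 0.3236; fraction as HOCl = 1/(1 + 0.3236) = 0.7555.
Free chlorine required for 1.7 ppm HOCl: 1.7 / 0.7555 = 2.25 ppm.
FC to add: 2.25 − 0.8 = 1.45 mg/L as Cl₂.
Cl₂ equivalent: 1.45 mg/L × 446,000 L = 646.7 g.
Product at 77.2% available Cl: 646.7 / 0.772 = 837.8 g.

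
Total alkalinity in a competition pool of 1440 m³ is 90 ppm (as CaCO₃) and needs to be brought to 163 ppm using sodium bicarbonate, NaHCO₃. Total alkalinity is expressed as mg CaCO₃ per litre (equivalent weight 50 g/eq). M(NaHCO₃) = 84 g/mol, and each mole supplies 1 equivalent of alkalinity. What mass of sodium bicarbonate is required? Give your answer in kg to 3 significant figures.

Volume: 1440 m³ = 1,440,000 L.
Alkalinity to add: (163 − 90) = 73 mg/L as CaCO₃ × 1,440,000 L = 105,100 g as CaCO₃.
Equivalents: 105,100 g ÷ 50 g/eq = 2102 eq.
NaHCO₃ supplies 1 eq per mole → 2102 mol.
Mass: 2102 mol × 84 g/mol = 176,600 g.

177 kg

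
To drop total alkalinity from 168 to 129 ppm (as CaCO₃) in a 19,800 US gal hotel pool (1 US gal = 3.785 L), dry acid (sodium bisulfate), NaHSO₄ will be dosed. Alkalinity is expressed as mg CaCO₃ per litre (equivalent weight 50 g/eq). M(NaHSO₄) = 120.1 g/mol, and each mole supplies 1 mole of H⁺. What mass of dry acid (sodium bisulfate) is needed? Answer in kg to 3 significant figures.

7.02 kg

Volume: 19,800 US gal × 3.785 L/gal = 74,943 L.
Alkalinity to neutralize: (168 − 129) = 39 mg/L as CaCO₃ × 74,943 L = 2923 g as CaCO₃.
Equivalents of H⁺ required: 2923 ÷ 50 g/eq = 58.46 eq = 58.46 mol NaHSO₄.
Mass of NaHSO₄: 58.46 × 120.1 = 7021 g.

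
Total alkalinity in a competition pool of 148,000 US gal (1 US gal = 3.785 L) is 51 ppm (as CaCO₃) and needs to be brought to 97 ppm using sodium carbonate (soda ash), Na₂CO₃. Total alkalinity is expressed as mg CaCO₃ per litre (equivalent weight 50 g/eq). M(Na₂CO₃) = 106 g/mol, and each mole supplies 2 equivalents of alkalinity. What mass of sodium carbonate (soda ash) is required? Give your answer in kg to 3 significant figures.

Volume: 148,000 US gal × 3.785 L/gal = 560,180 L.
Alkalinity to add: (97 − 51) = 46 mg/L as CaCO₃ × 560,180 L = 25,770 g as CaCO₃.
Equivalents: 25,770 g ÷ 50 g/eq = 515.4 eq.
Each mole of Na₂CO₃ supplies 2 eq, so 515.4 / 2 = 257.7 mol.
Mass: 257.7 mol × 106 g/mol = 27,310 g.

27.3 kg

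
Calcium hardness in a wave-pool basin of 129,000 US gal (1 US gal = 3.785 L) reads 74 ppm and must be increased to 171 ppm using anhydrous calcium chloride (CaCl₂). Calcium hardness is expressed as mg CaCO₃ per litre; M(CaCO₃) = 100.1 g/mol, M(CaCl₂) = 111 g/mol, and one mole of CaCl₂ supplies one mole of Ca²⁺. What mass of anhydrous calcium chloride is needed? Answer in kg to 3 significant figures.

52.5 kg

Volume: 129,000 US gal × 3.785 L/gal = 488,265 L.
Hardness to add: (171 − 74) = 97 mg/L as CaCO₃ × 488,265 L = 47,360 g as CaCO₃.
Moles of Ca²⁺ (1 mol Ca²⁺ ≡ 1 mol CaCO₃): 47,360 / 100.1 g/mol = 473.1 mol.
Mass of CaCl₂: 473.1 × 111 = 52,520 g.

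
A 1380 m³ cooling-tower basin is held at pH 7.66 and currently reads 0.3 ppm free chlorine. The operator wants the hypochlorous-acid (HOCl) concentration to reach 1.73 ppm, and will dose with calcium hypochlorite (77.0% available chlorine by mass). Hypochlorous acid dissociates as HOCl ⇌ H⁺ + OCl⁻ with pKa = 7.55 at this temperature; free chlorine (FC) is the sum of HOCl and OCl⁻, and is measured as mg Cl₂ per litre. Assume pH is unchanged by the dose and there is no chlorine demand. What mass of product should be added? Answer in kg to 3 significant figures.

6.56 kg

Volume: 1380 m³ = 1,380,000 L.
[OCl⁻]/[HOCl] = 10^(pH − pKa) = 10^(7.66 − 7.55) = 1.288; fraction as HOCl = 1/(1 + 1.288) = 0.437.
Free chlorine required for 1.73 ppm HOCl: 1.73 / 0.437 = 3.959 ppm.
FC to add: 3.959 − 0.3 = 3.659 mg/L as Cl₂.
Cl₂ equivalent: 3.659 mg/L × 1,380,000 L = 5049 g.
Product at 77.0% available Cl: 5049 / 0.77 = 6557 g.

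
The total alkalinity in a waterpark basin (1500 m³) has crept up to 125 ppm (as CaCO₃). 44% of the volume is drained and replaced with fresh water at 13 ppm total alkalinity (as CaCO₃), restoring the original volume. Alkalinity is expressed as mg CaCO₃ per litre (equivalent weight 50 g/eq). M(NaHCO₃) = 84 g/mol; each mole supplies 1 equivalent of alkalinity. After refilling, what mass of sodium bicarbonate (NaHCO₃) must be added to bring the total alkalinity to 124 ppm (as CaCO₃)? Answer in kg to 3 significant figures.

122 kg

Volume: 1500 m³ = 1,500,000 L.
After draining 44% and refilling: 125 × 0.56 + 13 × 0.44 = 75.72 ppm.
Deficit to target: 124 − 75.72 = 48.28 mg/L.
As CaCO₃: 48.28 mg/L × 1,500,000 L = 72,420 g; ÷ 50 g/eq ÷ 1 = 1448 mol NaHCO₃.
Mass: 1448 × 84 = 121,700 g.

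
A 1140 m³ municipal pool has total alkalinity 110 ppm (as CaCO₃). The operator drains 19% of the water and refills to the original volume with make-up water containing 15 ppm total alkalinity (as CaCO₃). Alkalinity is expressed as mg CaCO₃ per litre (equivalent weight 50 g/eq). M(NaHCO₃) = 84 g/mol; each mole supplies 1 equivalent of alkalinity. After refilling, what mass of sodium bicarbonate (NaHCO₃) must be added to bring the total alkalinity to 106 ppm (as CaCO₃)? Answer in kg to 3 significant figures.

26.9 kg

Volume: 1140 m³ = 1,140,000 L.
After draining 19% and refilling: 110 × 0.81 + 15 × 0.19 = 91.95 ppm.
Deficit to target: 106 − 91.95 = 14.05 mg/L.
As CaCO₃: 14.05 mg/L × 1,140,000 L = 16,020 g; ÷ 50 g/eq ÷ 1 = 320.3 mol NaHCO₃.
Mass: 320.3 × 84 = 26,910 g.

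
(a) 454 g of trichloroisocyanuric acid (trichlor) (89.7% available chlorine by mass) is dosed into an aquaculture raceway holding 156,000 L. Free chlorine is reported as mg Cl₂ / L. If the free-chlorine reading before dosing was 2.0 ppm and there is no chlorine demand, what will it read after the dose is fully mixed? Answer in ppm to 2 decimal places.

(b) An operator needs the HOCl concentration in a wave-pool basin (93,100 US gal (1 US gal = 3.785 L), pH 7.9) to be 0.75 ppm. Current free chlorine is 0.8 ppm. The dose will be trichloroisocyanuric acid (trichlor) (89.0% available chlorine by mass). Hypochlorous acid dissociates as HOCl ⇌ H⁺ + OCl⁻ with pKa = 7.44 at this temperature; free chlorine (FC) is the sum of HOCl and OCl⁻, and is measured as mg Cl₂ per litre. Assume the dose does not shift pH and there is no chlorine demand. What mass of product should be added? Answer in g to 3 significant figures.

(a) 4.61 ppm; (b) 837 g

(a) Available chlorine delivered: 454 g × 0.897 = 407.2 g as Cl₂.
(a) Concentration rise: 407.2 g / 156,000 L = 2.611 mg/L = 2.61 ppm.
(a) Final FC: 2.0 + 2.61 = 4.61 ppm.

(b) Volume: 93,100 US gal × 3.785 L/gal = 352,384 L.
(b) [OCl⁻]/[HOCl] = 10^(pH − pKa) = 10^(7.9 − 7.44) = 2.884; fraction as HOCl = 1/(1 + 2.884) = 0.2575.
(b) Free chlorine required for 0.75 ppm HOCl: 0.75 / 0.2575 = 2.913 ppm.
(b) FC to add: 2.913 − 0.8 = 2.113 mg/L as Cl₂.
(b) Cl₂ equivalent: 2.113 mg/L × 352,384 L = 744.6 g.
(b) Product at 89.0% available Cl: 744.6 / 0.89 = 836.6 g.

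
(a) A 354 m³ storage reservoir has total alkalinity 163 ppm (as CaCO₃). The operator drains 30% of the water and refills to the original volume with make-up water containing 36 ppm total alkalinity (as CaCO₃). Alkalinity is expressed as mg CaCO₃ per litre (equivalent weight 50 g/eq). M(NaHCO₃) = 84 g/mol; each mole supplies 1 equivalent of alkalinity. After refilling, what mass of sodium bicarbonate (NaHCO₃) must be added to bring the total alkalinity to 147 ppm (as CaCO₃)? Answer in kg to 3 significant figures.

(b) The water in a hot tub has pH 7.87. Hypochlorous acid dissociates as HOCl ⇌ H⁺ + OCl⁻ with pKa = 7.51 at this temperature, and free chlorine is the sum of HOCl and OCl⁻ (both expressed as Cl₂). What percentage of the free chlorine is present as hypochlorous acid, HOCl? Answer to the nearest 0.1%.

(a) Volume: 354 m³ = 354,000 L.
(a) After draining 30% and refilling: 163 × 0.70 + 36 × 0.30 = 124.9 ppm.
(a) Deficit to target: 147 − 124.9 = 22.1 mg/L.
(a) As CaCO₃: 22.1 mg/L × 354,000 L = 7823 g; ÷ 50 g/eq ÷ 1 = 156.5 mol NaHCO₃.
(a) Mass: 156.5 × 84 = 13,140 g.

(b) [OCl⁻]/[HOCl] = 10^(pH − pKa) = 10^(7.87 − 7.51) = 10^0.36 = 2.291.
(b) Fraction as HOCl = 1 / (1 + 2.291) = 0.3039.

(a) 13.1 kg; (b) 30.4%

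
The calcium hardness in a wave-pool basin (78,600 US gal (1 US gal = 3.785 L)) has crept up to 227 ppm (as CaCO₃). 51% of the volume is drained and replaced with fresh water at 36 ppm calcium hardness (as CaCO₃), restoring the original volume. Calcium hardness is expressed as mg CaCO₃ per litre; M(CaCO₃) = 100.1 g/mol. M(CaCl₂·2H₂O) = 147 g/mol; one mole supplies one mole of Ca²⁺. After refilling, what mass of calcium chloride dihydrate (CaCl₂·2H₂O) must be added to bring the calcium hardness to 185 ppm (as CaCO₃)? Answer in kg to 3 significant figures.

24.2 kg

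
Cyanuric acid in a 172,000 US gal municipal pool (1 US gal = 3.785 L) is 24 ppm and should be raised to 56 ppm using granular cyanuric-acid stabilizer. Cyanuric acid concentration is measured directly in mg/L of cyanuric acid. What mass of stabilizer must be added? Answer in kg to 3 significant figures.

Volume: 172,000 US gal × 3.785 L/gal = 651,020 L.
CYA to add: (56 − 24) = 32 mg/L × 651,020 L = 20,830 g cyanuric acid.

20.8 kg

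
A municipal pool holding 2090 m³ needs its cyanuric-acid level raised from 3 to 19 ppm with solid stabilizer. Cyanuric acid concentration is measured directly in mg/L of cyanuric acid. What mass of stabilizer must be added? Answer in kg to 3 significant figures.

Volume: 2090 m³ = 2,090,000 L.
CYA to add: (19 − 3) = 16 mg/L × 2,090,000 L = 33,440 g cyanuric acid.

33.4 kg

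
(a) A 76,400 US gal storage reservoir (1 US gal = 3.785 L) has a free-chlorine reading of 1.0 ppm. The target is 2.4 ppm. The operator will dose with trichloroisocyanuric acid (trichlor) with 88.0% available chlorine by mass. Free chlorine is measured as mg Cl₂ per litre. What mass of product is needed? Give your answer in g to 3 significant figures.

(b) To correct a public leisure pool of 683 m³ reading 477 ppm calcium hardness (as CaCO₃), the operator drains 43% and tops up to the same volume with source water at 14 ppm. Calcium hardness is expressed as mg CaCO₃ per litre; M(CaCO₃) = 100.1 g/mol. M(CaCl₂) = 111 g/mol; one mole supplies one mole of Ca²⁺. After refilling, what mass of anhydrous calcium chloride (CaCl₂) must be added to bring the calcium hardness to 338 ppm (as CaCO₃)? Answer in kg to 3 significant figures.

(a) Volume: 76,400 US gal × 3.785 L/gal = 289,174 L.
(a) Chlorine deficit: 2.4 − 1.0 = 1.4 ppm = 1.4 mg/L as Cl₂.
(a) Cl₂ equivalent needed: 1.4 mg/L × 289,174 L = 404,800 mg = 404.8 g.
(a) Product at 88.0% available chlorine: 404.8 / 0.88 = 460 g.

(b) Volume: 683 m³ = 683,000 L.
(b) After draining 43% and refilling: 477 × 0.57 + 14 × 0.43 = 277.91 ppm.
(b) Deficit to target: 338 − 277.91 = 60.09 mg/L.
(b) As CaCO₃: 60.09 mg/L × 683,000 L = 41,040 g; ÷ 100.1 = 410 mol Ca²⁺.
(b) Mass: 410 × 111 = 45,510 g.

(a) 460 g; (b) 45.5 kg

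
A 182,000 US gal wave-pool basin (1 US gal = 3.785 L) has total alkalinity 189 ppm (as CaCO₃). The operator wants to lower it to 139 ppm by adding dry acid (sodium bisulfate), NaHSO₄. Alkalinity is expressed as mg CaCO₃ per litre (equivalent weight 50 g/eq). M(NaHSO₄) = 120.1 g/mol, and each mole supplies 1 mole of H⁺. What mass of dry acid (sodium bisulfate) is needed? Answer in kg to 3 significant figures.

Volume: 182,000 US gal × 3.785 L/gal = 688,870 L.
Alkalinity to neutralize: (189 − 139) = 50 mg/L as CaCO₃ × 688,870 L = 34,440 g as CaCO₃.
Equivalents of H⁺ required: 34,440 ÷ 50 g/eq = 688.9 eq = 688.9 mol NaHSO₄.
Mass of NaHSO₄: 688.9 × 120.1 = 82,730 g.

82.7 kg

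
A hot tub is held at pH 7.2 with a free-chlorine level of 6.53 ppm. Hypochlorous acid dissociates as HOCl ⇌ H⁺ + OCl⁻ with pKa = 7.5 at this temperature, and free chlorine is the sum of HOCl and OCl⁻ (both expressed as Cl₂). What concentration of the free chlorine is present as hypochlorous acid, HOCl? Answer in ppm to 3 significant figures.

4.35 ppm

[OCl⁻]/[HOCl] = 10^(pH − pKa) = 10^(7.2 − 7.5) = 10^-0.30 = 0.5012.
Fraction as HOCl = 1 / (1 + 0.5012) = 0.6661.
HOCl = 0.6661 × 6.53 ppm = 4.35 ppm.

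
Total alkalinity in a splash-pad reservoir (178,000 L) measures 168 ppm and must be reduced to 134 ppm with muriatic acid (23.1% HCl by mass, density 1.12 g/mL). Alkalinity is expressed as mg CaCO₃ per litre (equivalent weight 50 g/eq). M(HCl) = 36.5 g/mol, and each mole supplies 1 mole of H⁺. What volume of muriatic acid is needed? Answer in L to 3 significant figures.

17.1 L

Alkalinity to neutralize: (168 − 134) = 34 mg/L as CaCO₃ × 178,000 L = 6052 g as CaCO₃.
Equivalents of H⁺ required: 6052 ÷ 50 g/eq = 121 eq = 121 mol HCl.
Mass of HCl: 121 × 36.5 = 4418 g.
Mass of 23.1% solution: 4418 / 0.231 = 19,130 g.
Volume: 19,130 g ÷ 1.12 g/mL = 17,080 mL.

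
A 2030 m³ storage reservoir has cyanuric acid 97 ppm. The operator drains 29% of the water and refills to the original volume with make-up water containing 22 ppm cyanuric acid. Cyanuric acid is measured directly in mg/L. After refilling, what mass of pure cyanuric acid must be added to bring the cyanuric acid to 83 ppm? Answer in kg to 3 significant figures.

15.7 kg

Volume: 2030 m³ = 2,030,000 L.
After draining 29% and refilling: 97 × 0.71 + 22 × 0.29 = 75.25 ppm.
Deficit to target: 83 − 75.25 = 7.75 mg/L.
Mass: 7.75 mg/L × 2,030,000 L = 15,730 g cyanuric acid.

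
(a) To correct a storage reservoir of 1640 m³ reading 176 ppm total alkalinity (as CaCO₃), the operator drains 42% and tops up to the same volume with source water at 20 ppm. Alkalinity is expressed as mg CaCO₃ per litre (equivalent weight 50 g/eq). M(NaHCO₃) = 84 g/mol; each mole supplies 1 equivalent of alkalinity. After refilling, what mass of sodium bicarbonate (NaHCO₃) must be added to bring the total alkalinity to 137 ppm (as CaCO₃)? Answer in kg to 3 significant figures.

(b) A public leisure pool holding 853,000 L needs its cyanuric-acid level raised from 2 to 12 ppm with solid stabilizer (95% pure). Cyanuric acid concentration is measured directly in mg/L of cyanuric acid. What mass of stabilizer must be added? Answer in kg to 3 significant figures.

(a) Volume: 1640 m³ = 1,640,000 L.
(a) After draining 42% and refilling: 176 × 0.58 + 20 × 0.42 = 110.48 ppm.
(a) Deficit to target: 137 − 110.48 = 26.52 mg/L.
(a) As CaCO₃: 26.52 mg/L × 1,640,000 L = 43,490 g; ÷ 50 g/eq ÷ 1 = 869.9 mol NaHCO₃.
(a) Mass: 869.9 × 84 = 73,070 g.

(b) CYA to add: (12 − 2) = 10 mg/L × 853,000 L = 8530 g cyanuric acid.
(b) At 95% purity: 8530 / 0.95 = 8979 g product.

(a) 73.1 kg; (b) 8.98 kg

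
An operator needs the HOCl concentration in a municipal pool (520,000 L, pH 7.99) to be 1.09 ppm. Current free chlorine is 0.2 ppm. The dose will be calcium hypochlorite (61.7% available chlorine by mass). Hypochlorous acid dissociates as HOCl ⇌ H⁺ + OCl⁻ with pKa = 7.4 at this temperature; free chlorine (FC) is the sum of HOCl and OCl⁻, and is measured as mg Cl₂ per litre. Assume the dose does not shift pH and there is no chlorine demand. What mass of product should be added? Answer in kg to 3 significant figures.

[OCl⁻]/[HOCl] = 10^(pH − pKa) = 10^(7.99 − 7.4) = 3.89; fraction as HOCl = 1/(1 + 3.89) = 0.2045.
Free chlorine required for 1.09 ppm HOCl: 1.09 / 0.2045 = 5.331 ppm.
FC to add: 5.331 − 0.2 = 5.131 mg/L as Cl₂.
Cl₂ equivalent: 5.131 mg/L × 520,000 L = 2668 g.
Product at 61.7% available Cl: 2668 / 0.617 = 4324 g.

4.32 kg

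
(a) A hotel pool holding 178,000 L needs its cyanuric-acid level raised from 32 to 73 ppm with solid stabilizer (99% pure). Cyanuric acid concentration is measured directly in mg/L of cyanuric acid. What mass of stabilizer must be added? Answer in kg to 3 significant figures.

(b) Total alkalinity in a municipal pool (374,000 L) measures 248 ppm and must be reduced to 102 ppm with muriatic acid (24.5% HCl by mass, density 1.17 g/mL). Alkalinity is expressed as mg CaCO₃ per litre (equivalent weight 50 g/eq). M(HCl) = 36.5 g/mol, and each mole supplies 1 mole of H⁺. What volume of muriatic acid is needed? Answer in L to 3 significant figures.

(a) CYA to add: (73 − 32) = 41 mg/L × 178,000 L = 7298 g cyanuric acid.
(a) At 99% purity: 7298 / 0.99 = 7372 g product.

(b) Alkalinity to neutralize: (248 − 102) = 146 mg/L as CaCO₃ × 374,000 L = 54,600 g as CaCO₃.
(b) Equivalents of H⁺ required: 54,600 ÷ 50 g/eq = 1092 eq = 1092 mol HCl.
(b) Mass of HCl: 1092 × 36.5 = 39,860 g.
(b) Mass of 24.5% solution: 39,860 / 0.245 = 162,700 g.
(b) Volume: 162,700 g ÷ 1.17 g/mL = 139,100 mL.

(a) 7.37 kg; (b) 139 L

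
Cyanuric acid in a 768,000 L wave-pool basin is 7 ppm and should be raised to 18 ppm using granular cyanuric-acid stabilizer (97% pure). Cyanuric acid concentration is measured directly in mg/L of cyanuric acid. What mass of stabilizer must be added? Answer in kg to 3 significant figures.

8.71 kg

CYA to add: (18 − 7) = 11 mg/L × 768,000 L = 8448 g cyanuric acid.
At 97% purity: 8448 / 0.97 = 8709 g product.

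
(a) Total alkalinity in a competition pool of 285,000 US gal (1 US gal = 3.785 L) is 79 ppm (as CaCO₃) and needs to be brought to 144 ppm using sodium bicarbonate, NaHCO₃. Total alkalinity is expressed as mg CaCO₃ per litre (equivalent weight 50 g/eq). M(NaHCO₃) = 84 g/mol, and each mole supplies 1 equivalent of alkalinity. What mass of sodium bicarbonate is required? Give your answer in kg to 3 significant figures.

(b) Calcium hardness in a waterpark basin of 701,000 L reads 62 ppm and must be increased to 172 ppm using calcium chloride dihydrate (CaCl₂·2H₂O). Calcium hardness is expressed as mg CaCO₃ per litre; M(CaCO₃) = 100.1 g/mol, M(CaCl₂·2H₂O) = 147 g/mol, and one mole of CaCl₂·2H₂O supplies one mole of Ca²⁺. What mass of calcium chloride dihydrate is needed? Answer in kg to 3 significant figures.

(a) Volume: 285,000 US gal × 3.785 L/gal = 1,078,725 L.
(a) Alkalinity to add: (144 − 79) = 65 mg/L as CaCO₃ × 1,078,725 L = 70,120 g as CaCO₃.
(a) Equivalents: 70,120 g ÷ 50 g/eq = 1402 eq.
(a) NaHCO₃ supplies 1 eq per mole → 1402 mol.
(a) Mass: 1402 mol × 84 g/mol = 117,800 g.

(b) Hardness to add: (172 − 62) = 110 mg/L as CaCO₃ × 701,000 L = 77,110 g as CaCO₃.
(b) Moles of Ca²⁺ (1 mol Ca²⁺ ≡ 1 mol CaCO₃): 77,110 / 100.1 g/mol = 770.3 mol.
(b) Mass of CaCl₂·2H₂O: 770.3 × 147 = 113,200 g.

(a) 118 kg; (b) 113 kg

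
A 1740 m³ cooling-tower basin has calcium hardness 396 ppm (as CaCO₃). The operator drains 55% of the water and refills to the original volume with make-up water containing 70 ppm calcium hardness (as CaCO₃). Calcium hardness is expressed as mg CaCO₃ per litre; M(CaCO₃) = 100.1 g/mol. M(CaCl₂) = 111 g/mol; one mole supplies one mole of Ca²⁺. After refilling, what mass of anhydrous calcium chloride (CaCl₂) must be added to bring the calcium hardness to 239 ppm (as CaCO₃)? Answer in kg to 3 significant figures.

43.0 kg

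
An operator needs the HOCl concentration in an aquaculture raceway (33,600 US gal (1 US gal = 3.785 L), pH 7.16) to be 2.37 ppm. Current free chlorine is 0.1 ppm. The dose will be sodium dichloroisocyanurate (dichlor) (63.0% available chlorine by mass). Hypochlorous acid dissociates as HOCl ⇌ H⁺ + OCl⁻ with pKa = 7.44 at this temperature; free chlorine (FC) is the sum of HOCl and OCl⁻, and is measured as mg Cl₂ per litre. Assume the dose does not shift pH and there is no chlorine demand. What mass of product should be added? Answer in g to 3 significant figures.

Volume: 33,600 US gal × 3.785 L/gal = 127,176 L.
[OCl⁻]/[HOCl] = 10^(pH − pKa) = 10^(7.16 − 7.44) = 0.5248; fraction as HOCl = 1/(1 + 0.5248) = 0.6558.
Free chlorine required for 2.37 ppm HOCl: 2.37 / 0.6558 = 3.614 ppm.
FC to add: 3.614 − 0.1 = 3.514 mg/L as Cl₂.
Cl₂ equivalent: 3.514 mg/L × 127,176 L = 446.9 g.
Product at 63.0% available Cl: 446.9 / 0.63 = 709.3 g.

709 g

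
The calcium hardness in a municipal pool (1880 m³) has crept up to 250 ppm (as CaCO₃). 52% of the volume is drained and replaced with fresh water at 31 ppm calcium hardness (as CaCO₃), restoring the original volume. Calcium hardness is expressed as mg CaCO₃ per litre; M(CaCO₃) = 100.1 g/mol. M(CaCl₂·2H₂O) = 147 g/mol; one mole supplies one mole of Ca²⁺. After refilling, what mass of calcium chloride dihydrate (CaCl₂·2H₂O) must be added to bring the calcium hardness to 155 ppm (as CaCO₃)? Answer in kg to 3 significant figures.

Volume: 1880 m³ = 1,880,000 L.
After draining 52% and refilling: 250 × 0.48 + 31 × 0.52 = 136.12 ppm.
Deficit to target: 155 − 136.12 = 18.88 mg/L.
As CaCO₃: 18.88 mg/L × 1,880,000 L = 35,490 g; ÷ 100.1 = 354.6 mol Ca²⁺.
Mass: 354.6 × 147 = 52,120 g.

52.1 kg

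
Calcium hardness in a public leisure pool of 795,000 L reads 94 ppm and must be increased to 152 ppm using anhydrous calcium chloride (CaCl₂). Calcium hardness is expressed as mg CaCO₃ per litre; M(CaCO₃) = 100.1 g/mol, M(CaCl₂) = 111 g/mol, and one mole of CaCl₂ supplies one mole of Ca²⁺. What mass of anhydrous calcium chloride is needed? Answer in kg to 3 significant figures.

Hardness to add: (152 − 94) = 58 mg/L as CaCO₃ × 795,000 L = 46,110 g as CaCO₃.
Moles of Ca²⁺ (1 mol Ca²⁺ ≡ 1 mol CaCO₃): 46,110 / 100.1 g/mol = 460.6 mol.
Mass of CaCl₂: 460.6 × 111 = 51,130 g.

51.1 kg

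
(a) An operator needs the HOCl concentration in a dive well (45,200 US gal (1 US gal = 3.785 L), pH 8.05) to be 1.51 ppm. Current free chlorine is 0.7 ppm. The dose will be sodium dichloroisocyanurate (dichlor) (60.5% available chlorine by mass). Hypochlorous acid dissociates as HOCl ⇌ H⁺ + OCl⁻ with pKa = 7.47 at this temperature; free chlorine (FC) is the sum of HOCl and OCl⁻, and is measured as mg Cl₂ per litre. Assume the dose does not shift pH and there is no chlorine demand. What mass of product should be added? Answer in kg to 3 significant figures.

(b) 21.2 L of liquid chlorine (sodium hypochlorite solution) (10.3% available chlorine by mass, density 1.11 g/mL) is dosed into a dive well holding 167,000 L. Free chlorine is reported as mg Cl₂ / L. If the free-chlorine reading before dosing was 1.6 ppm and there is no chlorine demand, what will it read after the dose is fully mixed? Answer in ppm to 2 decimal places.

(a) 1.85 kg; (b) 16.11 ppm

(a) Volume: 45,200 US gal × 3.785 L/gal = 171,082 L.
(a) [OCl⁻]/[HOCl] = 10^(pH − pKa) = 10^(8.05 − 7.47) = 3.802; fraction as HOCl = 1/(1 + 3.802) = 0.2083.
(a) Free chlorine required for 1.51 ppm HOCl: 1.51 / 0.2083 = 7.251 ppm.
(a) FC to add: 7.251 − 0.7 = 6.551 mg/L as Cl₂.
(a) Cl₂ equivalent: 6.551 mg/L × 171,082 L = 1121 g.
(a) Product at 60.5% available Cl: 1121 / 0.605 = 1852 g.

(b) Mass of solution: 21.2 L × 1000 mL/L × 1.11 g/mL = 23,530 g.
(b) Available chlorine delivered: 23,530 g × 0.103 = 2424 g as Cl₂.
(b) Concentration rise: 2424 g / 167,000 L = 14.51 mg/L = 14.51 ppm.
(b) Final FC: 1.6 + 14.51 = 16.11 ppm.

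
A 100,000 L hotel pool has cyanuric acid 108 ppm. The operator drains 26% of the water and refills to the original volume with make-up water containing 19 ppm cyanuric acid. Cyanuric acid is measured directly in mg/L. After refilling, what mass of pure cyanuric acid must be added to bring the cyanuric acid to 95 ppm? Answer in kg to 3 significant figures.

After draining 26% and refilling: 108 × 0.74 + 19 × 0.26 = 84.86 ppm.
Deficit to target: 95 − 84.86 = 10.14 mg/L.
Mass: 10.14 mg/L × 100,000 L = 1014 g cyanuric acid.

1.01 kg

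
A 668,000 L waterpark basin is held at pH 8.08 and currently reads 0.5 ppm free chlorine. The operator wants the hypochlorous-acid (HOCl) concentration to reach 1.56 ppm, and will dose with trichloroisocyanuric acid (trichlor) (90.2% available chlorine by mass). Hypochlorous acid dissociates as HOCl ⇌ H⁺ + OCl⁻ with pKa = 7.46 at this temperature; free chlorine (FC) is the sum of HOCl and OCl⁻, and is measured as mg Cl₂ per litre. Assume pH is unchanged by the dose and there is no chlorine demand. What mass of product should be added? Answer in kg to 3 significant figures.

5.60 kg

[OCl⁻]/[HOCl] = 10^(pH − pKa) = 10^(8.08 − 7.46) = 4.169; fraction as HOCl = 1/(1 + 4.169) = 0.1935.
Free chlorine required for 1.56 ppm HOCl: 1.56 / 0.1935 = 8.063 ppm.
FC to add: 8.063 − 0.5 = 7.563 mg/L as Cl₂.
Cl₂ equivalent: 7.563 mg/L × 668,000 L = 5052 g.
Product at 90.2% available Cl: 5052 / 0.902 = 5601 g.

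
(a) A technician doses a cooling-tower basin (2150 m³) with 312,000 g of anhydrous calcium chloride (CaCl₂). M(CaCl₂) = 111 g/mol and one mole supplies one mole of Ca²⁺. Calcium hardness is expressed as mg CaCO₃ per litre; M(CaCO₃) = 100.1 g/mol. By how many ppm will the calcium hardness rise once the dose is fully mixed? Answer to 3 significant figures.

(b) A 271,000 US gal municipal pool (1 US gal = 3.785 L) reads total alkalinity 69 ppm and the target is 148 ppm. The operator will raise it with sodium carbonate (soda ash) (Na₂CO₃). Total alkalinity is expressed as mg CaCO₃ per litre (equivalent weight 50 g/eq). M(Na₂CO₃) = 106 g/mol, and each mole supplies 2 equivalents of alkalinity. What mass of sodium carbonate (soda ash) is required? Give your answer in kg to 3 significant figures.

(a) Volume: 2150 m³ = 2,150,000 L.
(a) Moles of Ca²⁺: 312,000 g ÷ 111 g/mol = 2811 mol.
(a) As CaCO₃: 2811 mol × 100.1 g/mol = 281,400 g.
(a) Rise: 281,400 g / 2,150,000 L × 1000 = 130.9 mg/L.

(b) Volume: 271,000 US gal × 3.785 L/gal = 1,025,735 L.
(b) Alkalinity to add: (148 − 69) = 79 mg/L as CaCO₃ × 1,025,735 L = 81,030 g as CaCO₃.
(b) Equivalents: 81,030 g ÷ 50 g/eq = 1621 eq.
(b) Each mole of Na₂CO₃ supplies 2 eq, so 1621 / 2 = 810.3 mol.
(b) Mass: 810.3 mol × 106 g/mol = 85,900 g.

(a) 131 ppm; (b) 85.9 kg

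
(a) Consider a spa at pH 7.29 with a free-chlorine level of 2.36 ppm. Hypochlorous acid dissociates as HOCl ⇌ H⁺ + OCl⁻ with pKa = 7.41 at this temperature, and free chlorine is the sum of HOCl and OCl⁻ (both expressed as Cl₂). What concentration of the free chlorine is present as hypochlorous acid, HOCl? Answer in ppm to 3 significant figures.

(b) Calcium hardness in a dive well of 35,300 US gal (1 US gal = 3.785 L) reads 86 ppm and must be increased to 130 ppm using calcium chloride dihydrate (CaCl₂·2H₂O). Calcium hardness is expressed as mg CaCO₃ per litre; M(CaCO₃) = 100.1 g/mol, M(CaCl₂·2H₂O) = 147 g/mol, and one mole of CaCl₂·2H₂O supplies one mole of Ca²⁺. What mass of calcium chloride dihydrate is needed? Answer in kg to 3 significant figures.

(a) 1.34 ppm; (b) 8.63 kg

(a) [OCl⁻]/[HOCl] = 10^(pH − pKa) = 10^(7.29 − 7.41) = 10^-0.12 = 0.7586.
(a) Fraction as HOCl = 1 / (1 + 0.7586) = 0.5686.
(a) HOCl = 0.5686 × 2.36 ppm = 1.342 ppm.

(b) Volume: 35,300 US gal × 3.785 L/gal = 133,610 L.
(b) Hardness to add: (130 − 86) = 44 mg/L as CaCO₃ × 133,610 L = 5879 g as CaCO₃.
(b) Moles of Ca²⁺ (1 mol Ca²⁺ ≡ 1 mol CaCO₃): 5879 / 100.1 g/mol = 58.73 mol.
(b) Mass of CaCl₂·2H₂O: 58.73 × 147 = 8633 g.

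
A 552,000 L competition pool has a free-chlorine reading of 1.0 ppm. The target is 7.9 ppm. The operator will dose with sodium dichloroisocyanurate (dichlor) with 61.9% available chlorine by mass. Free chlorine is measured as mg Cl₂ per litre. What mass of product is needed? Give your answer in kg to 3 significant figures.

6.15 kg

Chlorine deficit: 7.9 − 1.0 = 6.9 ppm = 6.9 mg/L as Cl₂.
Cl₂ equivalent needed: 6.9 mg/L × 552,000 L = 3,809,000 mg = 3809 g.
Product at 61.9% available chlorine: 3809 / 0.619 = 6153 g.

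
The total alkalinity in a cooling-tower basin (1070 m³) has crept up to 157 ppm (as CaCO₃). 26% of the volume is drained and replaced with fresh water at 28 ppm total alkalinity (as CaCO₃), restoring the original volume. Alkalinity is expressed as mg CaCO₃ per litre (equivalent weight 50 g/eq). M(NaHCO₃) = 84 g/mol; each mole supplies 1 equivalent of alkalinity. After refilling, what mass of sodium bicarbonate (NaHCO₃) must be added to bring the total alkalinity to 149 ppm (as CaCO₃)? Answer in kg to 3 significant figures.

45.9 kg

Volume: 1070 m³ = 1,070,000 L.
After draining 26% and refilling: 157 × 0.74 + 28 × 0.26 = 123.46 ppm.
Deficit to target: 149 − 123.46 = 25.54 mg/L.
As CaCO₃: 25.54 mg/L × 1,070,000 L = 27,330 g; ÷ 50 g/eq ÷ 1 = 546.6 mol NaHCO₃.
Mass: 546.6 × 84 = 45,910 g.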